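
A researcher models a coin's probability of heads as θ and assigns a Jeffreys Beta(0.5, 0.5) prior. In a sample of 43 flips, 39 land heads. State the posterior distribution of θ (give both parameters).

Observing 39 successes and 4 failures updates Beta(0.5, 0.5) by adding the success and failure counts to the two shape parameters: α = 0.5+39 = 39.5, β = 0.5+4 = 4.5.

Posterior: Beta(39.5, 4.5)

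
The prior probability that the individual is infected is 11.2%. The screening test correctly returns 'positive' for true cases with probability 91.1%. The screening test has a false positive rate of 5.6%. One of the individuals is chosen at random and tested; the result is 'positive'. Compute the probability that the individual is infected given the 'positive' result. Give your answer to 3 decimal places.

Write H for 'the individual is infected'. Prior odds H:¬H = 0.112/0.888 = 0.12613. For the 'positive' outcome, the likelihood ratio is 0.911/0.056 = 16.268.
Posterior odds = 0.12613 × 16.268 = 2.0518, so P(H|E) = 2.0518/(1+2.0518) = 0.672.

P(H | E) ≈ 0.672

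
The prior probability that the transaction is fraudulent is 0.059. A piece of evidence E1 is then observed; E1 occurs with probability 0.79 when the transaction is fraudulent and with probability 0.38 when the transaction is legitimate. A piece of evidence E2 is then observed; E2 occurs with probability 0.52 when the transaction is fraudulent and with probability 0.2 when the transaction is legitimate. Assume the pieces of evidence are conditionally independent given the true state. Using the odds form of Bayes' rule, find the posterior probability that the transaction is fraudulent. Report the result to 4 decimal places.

Prior odds = 0.059/(1−0.059) = 0.062699.
Likelihood ratio for E1 = 0.79/0.38 = 2.0789.
Likelihood ratio for E2 = 0.52/0.2 = 2.6000.
Posterior odds = prior odds × LR₁ × LR₂ = 0.33891.
Posterior probability = odds/(1+odds) = 0.33891/1.3389 = 0.2531.

Posterior probability ≈ 0.2531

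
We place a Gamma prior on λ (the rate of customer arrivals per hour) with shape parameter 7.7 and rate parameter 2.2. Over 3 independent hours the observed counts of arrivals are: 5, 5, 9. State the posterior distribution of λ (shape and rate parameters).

Posterior: Gamma(shape=26.7, rate=5.2)

Total count ∑xᵢ = 19 over n = 3 hours.
Gamma is conjugate to the Poisson likelihood: posterior is Gamma(shape = 7.7+19 = 26.7, rate = 2.2+3 = 5.2).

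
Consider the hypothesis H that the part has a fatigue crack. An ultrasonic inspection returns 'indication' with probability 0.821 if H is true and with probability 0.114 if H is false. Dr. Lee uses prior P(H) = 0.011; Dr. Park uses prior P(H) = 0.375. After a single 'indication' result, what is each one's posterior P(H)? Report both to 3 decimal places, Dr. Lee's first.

Dr. Lee: 0.074; Dr. Park: 0.812

P('+'|H) = 0.821, P('+'|¬H) = 0.114.
Dr. Lee: numerator 0.821·0.011 = 0.0090310; evidence = 0.0090310+0.114·0.989 = 0.12178; posterior = 0.074.
Dr. Park: numerator 0.821·0.375 = 0.30788; evidence = 0.30788+0.114·0.625 = 0.37913; posterior = 0.812.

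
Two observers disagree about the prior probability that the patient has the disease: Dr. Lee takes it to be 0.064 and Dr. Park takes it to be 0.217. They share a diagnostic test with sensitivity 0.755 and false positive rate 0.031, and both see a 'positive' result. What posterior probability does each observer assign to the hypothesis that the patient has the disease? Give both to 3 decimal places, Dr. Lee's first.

The likelihood ratio for a 'positive' result is 0.755/0.031 = 24.355.
Dr. Lee: prior odds 0.064/0.936 = 0.068376; posterior odds 1.6653; posterior probability 0.625.
Dr. Park: prior odds 0.217/0.783 = 0.27714; posterior odds 6.7497; posterior probability 0.871.

Dr. Lee: 0.625; Dr. Park: 0.871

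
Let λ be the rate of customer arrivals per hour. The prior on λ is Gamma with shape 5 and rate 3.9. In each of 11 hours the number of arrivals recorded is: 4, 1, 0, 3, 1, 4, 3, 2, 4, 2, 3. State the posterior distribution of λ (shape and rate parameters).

The Poisson likelihood adds the total count to the shape and the number of exposure periods to the rate. Here ∑xᵢ = 27 and n = 11, so shape 5→32 and rate 3.9→14.9.

Posterior: Gamma(shape=32, rate=14.9)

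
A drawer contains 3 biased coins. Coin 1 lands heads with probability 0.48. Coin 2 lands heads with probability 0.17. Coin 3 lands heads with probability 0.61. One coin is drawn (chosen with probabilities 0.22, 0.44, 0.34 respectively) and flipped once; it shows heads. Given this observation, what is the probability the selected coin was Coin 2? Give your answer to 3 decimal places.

Posterior probability ≈ 0.193

Tabulate prior·likelihood by source: [1] prior 0.22, lik 0.48, product 0.1056; [2] prior 0.44, lik 0.17, product 0.07480; [3] prior 0.34, lik 0.61, product 0.2074.
Normalizing constant = 0.38780; the posterior for Coin 2 is its product over the sum, 0.07480/0.38780 = 0.193.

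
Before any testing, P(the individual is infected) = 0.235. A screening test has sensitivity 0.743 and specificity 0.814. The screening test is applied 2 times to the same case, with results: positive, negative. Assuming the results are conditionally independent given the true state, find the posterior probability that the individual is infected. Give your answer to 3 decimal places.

Let H be the event that the individual is infected; start with P(H) = 0.235. P('positive'|H) = 0.743, P('positive'|¬H) = 0.186.
Update on result 1 ('positive'): P(H) ← 0.743·0.2350 / (0.743·0.2350 + 0.186·0.7650) = 0.17460/0.31689 = 0.5510.
Update on result 2 ('negative'): P(H) ← 0.257·0.5510 / (0.257·0.5510 + 0.814·0.4490) = 0.14160/0.50710 = 0.2792.

Posterior P(H) ≈ 0.279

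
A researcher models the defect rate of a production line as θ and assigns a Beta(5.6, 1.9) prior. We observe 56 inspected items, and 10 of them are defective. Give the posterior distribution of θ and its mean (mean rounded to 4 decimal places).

Posterior: Beta(15.6, 47.9); mean ≈ 0.2457

Observing 10 successes and 46 failures updates Beta(5.6, 1.9) by adding the success and failure counts to the two shape parameters: α = 5.6+10 = 15.6, β = 1.9+46 = 47.9.
Posterior mean = α/(α+β) = 15.6/63.5 = 0.2457.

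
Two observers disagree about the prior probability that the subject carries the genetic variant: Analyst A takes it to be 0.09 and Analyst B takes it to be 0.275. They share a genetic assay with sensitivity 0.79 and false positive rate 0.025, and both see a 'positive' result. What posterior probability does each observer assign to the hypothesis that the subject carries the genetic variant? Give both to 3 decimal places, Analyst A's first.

Analyst A: 0.758; Analyst B: 0.923

The likelihood ratio for a 'positive' result is 0.79/0.025 = 31.600.
Analyst A: prior odds 0.09/0.91 = 0.098901; posterior odds 3.1253; posterior probability 0.758.
Analyst B: prior odds 0.275/0.725 = 0.37931; posterior odds 11.986; posterior probability 0.923.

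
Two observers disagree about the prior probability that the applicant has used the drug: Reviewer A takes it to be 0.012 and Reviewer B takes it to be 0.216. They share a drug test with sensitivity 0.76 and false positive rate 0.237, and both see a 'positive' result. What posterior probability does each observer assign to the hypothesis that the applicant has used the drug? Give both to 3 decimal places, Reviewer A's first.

Reviewer A: 0.037; Reviewer B: 0.469

The likelihood ratio for a 'positive' result is 0.76/0.237 = 3.2068.
Reviewer A: prior odds 0.012/0.988 = 0.012146; posterior odds 0.038948; posterior probability 0.037.
Reviewer B: prior odds 0.216/0.784 = 0.27551; posterior odds 0.88349; posterior probability 0.469.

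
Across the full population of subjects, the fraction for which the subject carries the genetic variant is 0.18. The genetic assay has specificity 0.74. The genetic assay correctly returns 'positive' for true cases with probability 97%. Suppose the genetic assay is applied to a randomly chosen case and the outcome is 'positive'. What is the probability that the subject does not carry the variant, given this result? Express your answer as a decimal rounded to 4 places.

P(¬H | E) ≈ 0.5498

Write H for 'the subject carries the genetic variant'. Prior odds H:¬H = 0.18/0.82 = 0.21951. For the 'positive' outcome, the likelihood ratio is 0.97/0.26 = 3.7308.
Posterior odds = 0.21951 × 3.7308 = 0.81895, so P(H|E) = 0.81895/(1+0.81895) = 0.4502. Then P(¬H|E) = 1 − 0.4502 = 0.5498.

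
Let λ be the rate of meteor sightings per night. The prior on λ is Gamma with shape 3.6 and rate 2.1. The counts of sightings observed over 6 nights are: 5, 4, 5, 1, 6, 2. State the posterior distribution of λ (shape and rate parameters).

The Poisson likelihood adds the total count to the shape and the number of exposure periods to the rate. Here ∑xᵢ = 23 and n = 6, so shape 3.6→26.6 and rate 2.1→8.1.

Posterior: Gamma(shape=26.6, rate=8.1)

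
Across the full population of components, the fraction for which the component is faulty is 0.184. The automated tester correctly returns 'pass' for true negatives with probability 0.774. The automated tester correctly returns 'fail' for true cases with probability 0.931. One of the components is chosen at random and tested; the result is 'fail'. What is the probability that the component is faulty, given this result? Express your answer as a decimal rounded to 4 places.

P(H | E) ≈ 0.4816

Let H be the event that the component is faulty. P(H) = 0.184, so P(¬H) = 0.816. With E the 'fail' result, P(E|H) = 0.931 and P(E|¬H) = 0.226.
P(E) = 0.931·0.184 + 0.226·0.816 = 0.17130 + 0.18442 = 0.35572.
By Bayes' theorem, P(H|E) = 0.17130 / 0.35572 = 0.4816.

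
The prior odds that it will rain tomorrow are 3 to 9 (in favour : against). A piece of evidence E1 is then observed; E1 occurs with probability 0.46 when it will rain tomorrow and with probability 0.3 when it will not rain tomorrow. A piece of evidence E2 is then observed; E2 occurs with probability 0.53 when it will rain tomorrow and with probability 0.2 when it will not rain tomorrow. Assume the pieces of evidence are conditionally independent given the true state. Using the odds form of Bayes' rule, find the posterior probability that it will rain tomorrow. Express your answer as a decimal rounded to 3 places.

Prior odds = 3/9 = 0.33333.
Likelihood ratio for E1 = 0.46/0.3 = 1.5333.
Likelihood ratio for E2 = 0.53/0.2 = 2.6500.
Posterior odds = prior odds × LR₁ × LR₂ = 1.3544.
Posterior probability = odds/(1+odds) = 1.3544/2.3544 = 0.575.

Posterior probability ≈ 0.575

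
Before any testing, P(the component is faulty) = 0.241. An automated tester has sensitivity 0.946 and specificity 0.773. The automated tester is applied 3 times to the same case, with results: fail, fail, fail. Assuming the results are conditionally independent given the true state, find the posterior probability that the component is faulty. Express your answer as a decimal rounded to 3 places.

Posterior P(H) ≈ 0.958

Let H be the event that the component is faulty; start with P(H) = 0.241. P('fail'|H) = 0.946, P('fail'|¬H) = 0.227.
Update on result 1 ('fail'): P(H) ← 0.946·0.2410 / (0.946·0.2410 + 0.227·0.7590) = 0.22799/0.40028 = 0.5696.
Update on result 2 ('fail'): P(H) ← 0.946·0.5696 / (0.946·0.5696 + 0.227·0.4304) = 0.53881/0.63652 = 0.8465.
Update on result 3 ('fail'): P(H) ← 0.946·0.8465 / (0.946·0.8465 + 0.227·0.1535) = 0.80079/0.83563 = 0.9583.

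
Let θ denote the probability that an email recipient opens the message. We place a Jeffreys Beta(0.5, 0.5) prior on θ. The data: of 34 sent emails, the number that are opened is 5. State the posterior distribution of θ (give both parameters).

The binomial likelihood is conjugate to the Beta prior: with 5 successes and 29 failures, the posterior is Beta(0.5+5, 0.5+29) = Beta(5.5, 29.5).

Posterior: Beta(5.5, 29.5)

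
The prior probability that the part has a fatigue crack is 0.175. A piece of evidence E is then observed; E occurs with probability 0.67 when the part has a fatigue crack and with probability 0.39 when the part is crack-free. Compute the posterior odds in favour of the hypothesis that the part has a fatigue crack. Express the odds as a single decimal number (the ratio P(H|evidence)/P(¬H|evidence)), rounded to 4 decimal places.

Prior odds = 0.175/(1−0.175) = 0.21212.
Likelihood ratio for E = 0.67/0.39 = 1.7179.
Posterior odds = prior odds × LR = 0.36441.

Posterior odds ≈ 0.3644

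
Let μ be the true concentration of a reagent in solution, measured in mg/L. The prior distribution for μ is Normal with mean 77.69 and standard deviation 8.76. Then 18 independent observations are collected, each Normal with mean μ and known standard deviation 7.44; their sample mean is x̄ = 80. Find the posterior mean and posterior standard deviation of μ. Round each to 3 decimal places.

Posterior mean ≈ 79.911; posterior SD ≈ 1.720

Prior precision 1/τ₀² = 1/8.76² = 0.0130314; data precision n/σ² = 18/7.44² = 0.325182.
Posterior precision = 0.0130314 + 0.325182 = 0.338214, giving posterior SD = 1/√0.338214 = 1.720.
Posterior mean = (0.0130314·77.69 + 0.325182·80) / 0.338214 = 79.911.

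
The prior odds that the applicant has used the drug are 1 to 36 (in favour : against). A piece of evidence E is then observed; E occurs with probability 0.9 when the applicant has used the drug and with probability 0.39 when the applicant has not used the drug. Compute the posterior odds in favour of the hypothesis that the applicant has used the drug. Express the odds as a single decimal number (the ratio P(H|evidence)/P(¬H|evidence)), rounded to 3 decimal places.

Posterior odds ≈ 0.064

Prior odds = 1/36 = 0.027778. In log-odds, ln(0.027778) = -3.5835.
Add log likelihood ratio: ln(2.3077) = 0.83625.
Posterior log-odds = -2.7473, so posterior odds = exp(-2.7473) = 0.064103.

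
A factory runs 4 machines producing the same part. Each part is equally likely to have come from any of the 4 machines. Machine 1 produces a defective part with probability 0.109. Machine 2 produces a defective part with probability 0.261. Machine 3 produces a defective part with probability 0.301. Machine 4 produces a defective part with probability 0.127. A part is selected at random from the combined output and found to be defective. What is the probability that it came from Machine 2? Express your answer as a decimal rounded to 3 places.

Posterior probability ≈ 0.327

P(defective|M1) = 0.109; P(defective|M2) = 0.261; P(defective|M3) = 0.301; P(defective|M4) = 0.127.
Prior × likelihood for each source: 0.25·0.109=0.02725, 0.25·0.261=0.06525, 0.25·0.301=0.07525, 0.25·0.127=0.03175. Summing gives P(defective) = 0.19950.
P(Machine 2 | defective) = 0.06525 / 0.19950 = 0.327.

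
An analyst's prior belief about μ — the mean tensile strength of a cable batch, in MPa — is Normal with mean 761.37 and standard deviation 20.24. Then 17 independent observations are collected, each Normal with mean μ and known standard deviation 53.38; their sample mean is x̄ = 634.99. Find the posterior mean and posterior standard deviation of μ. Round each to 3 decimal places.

With known σ, the Normal prior is conjugate. Weight on the data is w = (n/σ²)/(n/σ² + 1/τ₀²) = 0.00596612/(0.00596612+0.00244106) = 0.70965.
Posterior mean = w·x̄ + (1−w)·μ₀ = 0.70965·634.99 + 0.29035·761.37 = 671.685. Posterior variance = 1/(0.00596612+0.00244106) = 118.946, so SD = 10.906.

Posterior mean ≈ 671.685; posterior SD ≈ 10.906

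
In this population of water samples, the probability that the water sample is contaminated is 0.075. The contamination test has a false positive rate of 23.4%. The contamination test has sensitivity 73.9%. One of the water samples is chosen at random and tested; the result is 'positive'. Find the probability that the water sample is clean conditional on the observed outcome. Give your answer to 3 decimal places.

Write H for 'the water sample is contaminated'. Prior odds H:¬H = 0.075/0.925 = 0.081081. For the 'positive' outcome, the likelihood ratio is 0.739/0.234 = 3.1581.
Posterior odds = 0.081081 × 3.1581 = 0.25606, so P(H|E) = 0.25606/(1+0.25606) = 0.204. Then P(¬H|E) = 1 − 0.204 = 0.796.

P(¬H | E) ≈ 0.796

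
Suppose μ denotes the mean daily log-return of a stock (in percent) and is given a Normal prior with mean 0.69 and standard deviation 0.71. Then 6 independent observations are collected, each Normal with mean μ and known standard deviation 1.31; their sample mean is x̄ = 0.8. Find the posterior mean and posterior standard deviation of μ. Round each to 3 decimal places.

Posterior mean ≈ 0.760; posterior SD ≈ 0.427

Prior precision 1/τ₀² = 1/0.71² = 1.98373; data precision n/σ² = 6/1.31² = 3.49630.
Posterior precision = 1.98373 + 3.49630 = 5.48003, giving posterior SD = 1/√5.48003 = 0.427.
Posterior mean = (1.98373·0.69 + 3.49630·0.8) / 5.48003 = 0.760.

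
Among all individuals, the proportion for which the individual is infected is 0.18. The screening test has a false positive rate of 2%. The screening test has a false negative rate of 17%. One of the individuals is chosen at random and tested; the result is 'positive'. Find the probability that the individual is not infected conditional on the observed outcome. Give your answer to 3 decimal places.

Write H for 'the individual is infected'. Prior odds H:¬H = 0.18/0.82 = 0.21951. For the 'positive' outcome, the likelihood ratio is 0.83/0.02 = 41.500.
Posterior odds = 0.21951 × 41.500 = 9.1098, so P(H|E) = 9.1098/(1+9.1098) = 0.901. Then P(¬H|E) = 1 − 0.901 = 0.099.

P(¬H | E) ≈ 0.099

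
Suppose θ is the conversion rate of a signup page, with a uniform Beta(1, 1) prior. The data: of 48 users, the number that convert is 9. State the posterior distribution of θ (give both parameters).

Posterior: Beta(10, 40)

Observing 9 successes and 39 failures updates Beta(1, 1) by adding the success and failure counts to the two shape parameters: α = 1+9 = 10, β = 1+39 = 40.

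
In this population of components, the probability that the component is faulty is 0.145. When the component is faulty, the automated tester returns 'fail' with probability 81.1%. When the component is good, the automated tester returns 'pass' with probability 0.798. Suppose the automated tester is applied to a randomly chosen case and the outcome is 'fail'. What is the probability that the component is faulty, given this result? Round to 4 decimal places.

Let H be the event that the component is faulty. P(H) = 0.145, so P(¬H) = 0.855. With E the 'fail' result, P(E|H) = 0.811 and P(E|¬H) = 0.202.
P(E) = 0.811·0.145 + 0.202·0.855 = 0.11760 + 0.17271 = 0.29031.
By Bayes' theorem, P(H|E) = 0.11760 / 0.29031 = 0.4051.

P(H | E) ≈ 0.4051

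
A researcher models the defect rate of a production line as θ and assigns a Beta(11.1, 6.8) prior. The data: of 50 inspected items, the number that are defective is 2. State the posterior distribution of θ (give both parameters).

The binomial likelihood is conjugate to the Beta prior: with 2 successes and 48 failures, the posterior is Beta(11.1+2, 6.8+48) = Beta(13.1, 54.8).

Posterior: Beta(13.1, 54.8)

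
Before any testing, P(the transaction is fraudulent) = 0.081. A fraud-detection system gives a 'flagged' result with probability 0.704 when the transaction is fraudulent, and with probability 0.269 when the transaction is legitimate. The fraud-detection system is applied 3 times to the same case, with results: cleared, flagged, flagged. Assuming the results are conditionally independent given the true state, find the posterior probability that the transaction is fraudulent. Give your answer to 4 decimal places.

Posterior P(H) ≈ 0.1964

With H the event that the transaction is fraudulent, the joint likelihood of the observed sequence is P(data|H) = 0.296·0.704·0.704 = 0.14670 and P(data|¬H) = 0.731·0.269·0.269 = 0.052896.
Bayes: P(H|data) = 0.081·0.14670 / (0.081·0.14670 + 0.919·0.052896) = 0.011883/0.060494 = 0.1964.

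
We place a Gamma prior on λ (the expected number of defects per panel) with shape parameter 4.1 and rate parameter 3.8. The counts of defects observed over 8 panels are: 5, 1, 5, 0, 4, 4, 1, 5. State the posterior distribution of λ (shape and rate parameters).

Posterior: Gamma(shape=29.1, rate=11.8)

Total count ∑xᵢ = 25 over n = 8 panels.
Gamma is conjugate to the Poisson likelihood: posterior is Gamma(shape = 4.1+25 = 29.1, rate = 3.8+8 = 11.8).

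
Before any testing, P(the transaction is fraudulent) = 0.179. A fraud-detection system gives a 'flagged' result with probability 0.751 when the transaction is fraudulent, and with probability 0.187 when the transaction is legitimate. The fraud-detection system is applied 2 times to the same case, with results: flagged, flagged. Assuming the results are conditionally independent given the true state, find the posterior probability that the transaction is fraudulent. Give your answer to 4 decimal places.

Let H be the event that the transaction is fraudulent; start with P(H) = 0.179. P('flagged'|H) = 0.751, P('flagged'|¬H) = 0.187.
Update on result 1 ('flagged'): P(H) ← 0.751·0.1790 / (0.751·0.1790 + 0.187·0.8210) = 0.13443/0.28796 = 0.4668.
Update on result 2 ('flagged'): P(H) ← 0.751·0.4668 / (0.751·0.4668 + 0.187·0.5332) = 0.35060/0.45030 = 0.7786.

Posterior P(H) ≈ 0.7786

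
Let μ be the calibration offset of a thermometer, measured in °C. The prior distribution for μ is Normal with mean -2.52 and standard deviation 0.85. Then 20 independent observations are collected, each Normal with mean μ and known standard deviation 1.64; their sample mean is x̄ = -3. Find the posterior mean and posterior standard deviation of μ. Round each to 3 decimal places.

Posterior mean ≈ -2.925; posterior SD ≈ 0.337

Prior precision 1/τ₀² = 1/0.85² = 1.38408; data precision n/σ² = 20/1.64² = 7.43605.
Posterior precision = 1.38408 + 7.43605 = 8.82013, giving posterior SD = 1/√8.82013 = 0.337.
Posterior mean = (1.38408·-2.52 + 7.43605·-3) / 8.82013 = -2.925.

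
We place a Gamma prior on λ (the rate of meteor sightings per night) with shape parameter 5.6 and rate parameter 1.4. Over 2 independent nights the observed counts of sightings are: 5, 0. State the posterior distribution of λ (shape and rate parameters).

Posterior: Gamma(shape=10.6, rate=3.4)

Total count ∑xᵢ = 5 over n = 2 nights.
Gamma is conjugate to the Poisson likelihood: posterior is Gamma(shape = 5.6+5 = 10.6, rate = 1.4+2 = 3.4).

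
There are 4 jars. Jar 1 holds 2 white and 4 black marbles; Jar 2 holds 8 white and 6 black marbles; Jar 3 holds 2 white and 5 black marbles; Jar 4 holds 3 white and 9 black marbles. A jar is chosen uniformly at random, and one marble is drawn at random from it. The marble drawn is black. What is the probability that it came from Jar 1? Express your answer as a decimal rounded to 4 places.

Posterior probability ≈ 0.2605

Tabulate prior·likelihood by source: [1] prior 0.25, lik 0.6667, product 0.1667; [2] prior 0.25, lik 0.4286, product 0.1071; [3] prior 0.25, lik 0.7143, product 0.1786; [4] prior 0.25, lik 0.75, product 0.1875.
Normalizing constant = 0.63988; the posterior for Jar 1 is its product over the sum, 0.1667/0.63988 = 0.2605.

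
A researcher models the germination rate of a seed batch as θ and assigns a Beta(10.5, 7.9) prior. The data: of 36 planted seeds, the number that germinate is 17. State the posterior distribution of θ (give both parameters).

The binomial likelihood is conjugate to the Beta prior: with 17 successes and 19 failures, the posterior is Beta(10.5+17, 7.9+19) = Beta(27.5, 26.9).

Posterior: Beta(27.5, 26.9)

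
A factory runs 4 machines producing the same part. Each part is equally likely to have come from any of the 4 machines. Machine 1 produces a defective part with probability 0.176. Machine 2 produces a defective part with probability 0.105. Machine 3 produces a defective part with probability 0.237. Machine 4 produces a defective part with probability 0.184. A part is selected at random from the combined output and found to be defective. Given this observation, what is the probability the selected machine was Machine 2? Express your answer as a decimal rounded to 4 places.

Posterior probability ≈ 0.1496

Tabulate prior·likelihood by source: [1] prior 0.25, lik 0.176, product 0.04400; [2] prior 0.25, lik 0.105, product 0.02625; [3] prior 0.25, lik 0.237, product 0.05925; [4] prior 0.25, lik 0.184, product 0.04600.
Normalizing constant = 0.17550; the posterior for Machine 2 is its product over the sum, 0.02625/0.17550 = 0.1496.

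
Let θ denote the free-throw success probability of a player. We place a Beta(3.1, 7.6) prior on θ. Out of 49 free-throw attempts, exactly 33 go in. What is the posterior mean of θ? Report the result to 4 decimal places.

The binomial likelihood is conjugate to the Beta prior: with 33 successes and 16 failures, the posterior is Beta(3.1+33, 7.6+16) = Beta(36.1, 23.6).
Posterior mean = α/(α+β) = 36.1/59.7 = 0.6047.

Posterior mean ≈ 0.6047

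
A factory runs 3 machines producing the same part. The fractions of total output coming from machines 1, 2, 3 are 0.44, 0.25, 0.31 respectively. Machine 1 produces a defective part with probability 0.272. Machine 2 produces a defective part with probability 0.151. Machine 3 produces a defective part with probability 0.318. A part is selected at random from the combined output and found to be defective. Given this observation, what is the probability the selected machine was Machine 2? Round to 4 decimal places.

Posterior probability ≈ 0.1475

P(defective|M1) = 0.272; P(defective|M2) = 0.151; P(defective|M3) = 0.318.
Prior × likelihood for each source: 0.44·0.272=0.1197, 0.25·0.151=0.03775, 0.31·0.318=0.09858. Summing gives P(defective) = 0.25601.
P(Machine 2 | defective) = 0.03775 / 0.25601 = 0.1475.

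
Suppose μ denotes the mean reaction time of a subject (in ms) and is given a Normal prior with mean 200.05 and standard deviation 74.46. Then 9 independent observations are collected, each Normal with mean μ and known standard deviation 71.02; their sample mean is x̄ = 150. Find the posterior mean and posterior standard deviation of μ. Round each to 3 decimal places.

Prior precision 1/τ₀² = 1/74.46² = 0.00018037; data precision n/σ² = 9/71.02² = 0.00178435.
Posterior precision = 0.00018037 + 0.00178435 = 0.00196472, giving posterior SD = 1/√0.00196472 = 22.561.
Posterior mean = (0.00018037·200.05 + 0.00178435·150) / 0.00196472 = 154.595.

Posterior mean ≈ 154.595; posterior SD ≈ 22.561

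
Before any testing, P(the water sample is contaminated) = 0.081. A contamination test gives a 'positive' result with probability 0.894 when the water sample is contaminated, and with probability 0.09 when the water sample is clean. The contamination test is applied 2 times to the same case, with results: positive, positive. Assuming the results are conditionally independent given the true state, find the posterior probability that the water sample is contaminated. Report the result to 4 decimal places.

With H the event that the water sample is contaminated, the joint likelihood of the observed sequence is P(data|H) = 0.894·0.894 = 0.79924 and P(data|¬H) = 0.09·0.09 = 0.0081000.
Bayes: P(H|data) = 0.081·0.79924 / (0.081·0.79924 + 0.919·0.0081000) = 0.064738/0.072182 = 0.8969.

Posterior P(H) ≈ 0.8969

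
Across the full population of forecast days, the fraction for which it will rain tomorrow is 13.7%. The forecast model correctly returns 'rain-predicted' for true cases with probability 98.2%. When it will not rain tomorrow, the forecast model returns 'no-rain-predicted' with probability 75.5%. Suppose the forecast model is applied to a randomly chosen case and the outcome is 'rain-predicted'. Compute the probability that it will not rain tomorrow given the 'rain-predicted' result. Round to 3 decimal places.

Let H be the event that it will rain tomorrow. P(H) = 0.137, so P(¬H) = 0.863. With E the 'rain-predicted' result, P(E|H) = 0.982 and P(E|¬H) = 0.245.
P(E) = 0.982·0.137 + 0.245·0.863 = 0.13453 + 0.21143 = 0.34597.
By Bayes' theorem, P(H|E) = 0.13453 / 0.34597 = 0.389. Hence P(¬H|E) = 1 − 0.389 = 0.611.

P(¬H | E) ≈ 0.611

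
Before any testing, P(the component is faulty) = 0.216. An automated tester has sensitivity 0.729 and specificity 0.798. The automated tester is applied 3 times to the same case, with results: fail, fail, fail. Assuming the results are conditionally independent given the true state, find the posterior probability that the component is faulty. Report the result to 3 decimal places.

Posterior P(H) ≈ 0.928

Let H be the event that the component is faulty; start with P(H) = 0.216. P('fail'|H) = 0.729, P('fail'|¬H) = 0.202.
Update on result 1 ('fail'): P(H) ← 0.729·0.2160 / (0.729·0.2160 + 0.202·0.7840) = 0.15746/0.31583 = 0.4986.
Update on result 2 ('fail'): P(H) ← 0.729·0.4986 / (0.729·0.4986 + 0.202·0.5014) = 0.36346/0.46475 = 0.7821.
Update on result 3 ('fail'): P(H) ← 0.729·0.7821 / (0.729·0.7821 + 0.202·0.2179) = 0.57012/0.61414 = 0.9283.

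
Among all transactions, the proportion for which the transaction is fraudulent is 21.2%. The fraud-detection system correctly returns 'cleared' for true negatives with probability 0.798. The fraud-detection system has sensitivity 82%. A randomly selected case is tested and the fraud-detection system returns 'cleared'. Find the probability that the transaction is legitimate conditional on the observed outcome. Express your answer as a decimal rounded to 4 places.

P(¬H | E) ≈ 0.9428

Let H be the event that the transaction is fraudulent. P(H) = 0.212, so P(¬H) = 0.788. With E the 'cleared' result, P(E|H) = 0.18 and P(E|¬H) = 0.798.
P(E) = 0.18·0.212 + 0.798·0.788 = 0.038160 + 0.62882 = 0.66698.
By Bayes' theorem, P(H|E) = 0.038160 / 0.66698 = 0.0572. Hence P(¬H|E) = 1 − 0.0572 = 0.9428.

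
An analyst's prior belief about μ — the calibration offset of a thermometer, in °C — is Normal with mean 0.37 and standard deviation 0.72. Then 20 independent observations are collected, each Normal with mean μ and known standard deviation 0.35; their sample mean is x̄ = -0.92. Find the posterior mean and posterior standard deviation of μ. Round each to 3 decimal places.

With known σ, the Normal prior is conjugate. Weight on the data is w = (n/σ²)/(n/σ² + 1/τ₀²) = 163.265/(163.265+1.92901) = 0.98832.
Posterior mean = w·x̄ + (1−w)·μ₀ = 0.98832·-0.92 + 0.011677·0.37 = -0.905. Posterior variance = 1/(163.265+1.92901) = 0.00605348, so SD = 0.078.

Posterior mean ≈ -0.905; posterior SD ≈ 0.078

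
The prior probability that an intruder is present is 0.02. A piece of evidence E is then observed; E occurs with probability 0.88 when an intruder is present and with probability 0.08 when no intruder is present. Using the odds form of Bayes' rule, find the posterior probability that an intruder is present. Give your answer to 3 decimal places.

Prior odds = 0.02/(1−0.02) = 0.020408.
Likelihood ratio for E = 0.88/0.08 = 11.000.
Posterior odds = prior odds × LR = 0.22449.
Posterior probability = odds/(1+odds) = 0.22449/1.2245 = 0.183.

Posterior probability ≈ 0.183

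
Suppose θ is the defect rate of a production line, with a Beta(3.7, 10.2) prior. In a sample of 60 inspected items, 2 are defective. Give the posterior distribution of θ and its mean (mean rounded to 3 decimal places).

Observing 2 successes and 58 failures updates Beta(3.7, 10.2) by adding the success and failure counts to the two shape parameters: α = 3.7+2 = 5.7, β = 10.2+58 = 68.2.
Posterior mean = α/(α+β) = 5.7/73.9 = 0.077.

Posterior: Beta(5.7, 68.2); mean ≈ 0.077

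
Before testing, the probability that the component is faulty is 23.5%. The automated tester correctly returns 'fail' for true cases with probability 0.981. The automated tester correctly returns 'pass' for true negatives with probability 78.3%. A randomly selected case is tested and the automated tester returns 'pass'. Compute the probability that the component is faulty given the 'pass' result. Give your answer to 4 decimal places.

P(H | E) ≈ 0.0074

Let H be the event that the component is faulty. P(H) = 0.235, so P(¬H) = 0.765. With E the 'pass' result, P(E|H) = 0.019 and P(E|¬H) = 0.783.
P(E) = 0.019·0.235 + 0.783·0.765 = 0.0044650 + 0.59900 = 0.60346.
By Bayes' theorem, P(H|E) = 0.0044650 / 0.60346 = 0.0074.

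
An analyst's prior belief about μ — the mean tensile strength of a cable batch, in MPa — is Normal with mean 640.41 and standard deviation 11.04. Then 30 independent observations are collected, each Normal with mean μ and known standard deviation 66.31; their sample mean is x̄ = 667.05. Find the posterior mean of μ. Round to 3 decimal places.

Posterior mean ≈ 652.505

With known σ, the Normal prior is conjugate. Weight on the data is w = (n/σ²)/(n/σ² + 1/τ₀²) = 0.00682281/(0.00682281+0.00820468) = 0.45402.
Posterior mean = w·x̄ + (1−w)·μ₀ = 0.45402·667.05 + 0.54598·640.41 = 652.505.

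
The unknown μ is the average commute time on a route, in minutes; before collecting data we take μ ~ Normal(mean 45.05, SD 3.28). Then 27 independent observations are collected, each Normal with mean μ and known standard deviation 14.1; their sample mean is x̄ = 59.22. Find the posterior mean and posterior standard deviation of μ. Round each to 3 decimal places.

Posterior mean ≈ 53.462; posterior SD ≈ 2.091

With known σ, the Normal prior is conjugate. Weight on the data is w = (n/σ²)/(n/σ² + 1/τ₀²) = 0.135808/(0.135808+0.0929506) = 0.59367.
Posterior mean = w·x̄ + (1−w)·μ₀ = 0.59367·59.22 + 0.40633·45.05 = 53.462. Posterior variance = 1/(0.135808+0.0929506) = 4.37142, so SD = 2.091.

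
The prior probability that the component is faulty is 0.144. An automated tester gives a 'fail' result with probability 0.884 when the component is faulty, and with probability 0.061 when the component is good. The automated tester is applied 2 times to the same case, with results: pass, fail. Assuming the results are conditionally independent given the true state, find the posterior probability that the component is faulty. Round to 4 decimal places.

With H the event that the component is faulty, the joint likelihood of the observed sequence is P(data|H) = 0.116·0.884 = 0.10254 and P(data|¬H) = 0.939·0.061 = 0.057279.
Bayes: P(H|data) = 0.144·0.10254 / (0.144·0.10254 + 0.856·0.057279) = 0.014766/0.063797 = 0.2315.

Posterior P(H) ≈ 0.2315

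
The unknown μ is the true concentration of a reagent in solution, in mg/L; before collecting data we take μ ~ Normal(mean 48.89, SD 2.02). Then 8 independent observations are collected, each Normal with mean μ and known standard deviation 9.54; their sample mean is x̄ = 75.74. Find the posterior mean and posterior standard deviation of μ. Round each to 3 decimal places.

With known σ, the Normal prior is conjugate. Weight on the data is w = (n/σ²)/(n/σ² + 1/τ₀²) = 0.0879009/(0.0879009+0.245074) = 0.26399.
Posterior mean = w·x̄ + (1−w)·μ₀ = 0.26399·75.74 + 0.73601·48.89 = 55.978. Posterior variance = 1/(0.0879009+0.245074) = 3.00323, so SD = 1.733.

Posterior mean ≈ 55.978; posterior SD ≈ 1.733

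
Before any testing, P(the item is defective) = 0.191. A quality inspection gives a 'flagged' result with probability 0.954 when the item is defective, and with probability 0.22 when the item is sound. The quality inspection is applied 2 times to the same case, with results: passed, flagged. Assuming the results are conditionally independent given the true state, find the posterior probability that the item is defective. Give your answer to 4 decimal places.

Posterior P(H) ≈ 0.0569

Let H be the event that the item is defective; start with P(H) = 0.191. P('flagged'|H) = 0.954, P('flagged'|¬H) = 0.22.
Update on result 1 ('passed'): P(H) ← 0.046·0.1910 / (0.046·0.1910 + 0.78·0.8090) = 0.0087860/0.63981 = 0.0137.
Update on result 2 ('flagged'): P(H) ← 0.954·0.0137 / (0.954·0.0137 + 0.22·0.9863) = 0.013101/0.23008 = 0.0569.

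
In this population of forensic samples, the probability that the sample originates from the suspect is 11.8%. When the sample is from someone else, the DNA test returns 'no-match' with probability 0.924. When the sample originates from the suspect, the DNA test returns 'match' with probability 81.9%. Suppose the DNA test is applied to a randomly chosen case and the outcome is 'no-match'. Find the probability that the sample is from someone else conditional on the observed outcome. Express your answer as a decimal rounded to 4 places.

Let H be the event that the sample originates from the suspect. P(H) = 0.118, so P(¬H) = 0.882. With E the 'no-match' result, P(E|H) = 0.181 and P(E|¬H) = 0.924.
P(E) = 0.181·0.118 + 0.924·0.882 = 0.021358 + 0.81497 = 0.83633.
By Bayes' theorem, P(H|E) = 0.021358 / 0.83633 = 0.0255. Hence P(¬H|E) = 1 − 0.0255 = 0.9745.

P(¬H | E) ≈ 0.9745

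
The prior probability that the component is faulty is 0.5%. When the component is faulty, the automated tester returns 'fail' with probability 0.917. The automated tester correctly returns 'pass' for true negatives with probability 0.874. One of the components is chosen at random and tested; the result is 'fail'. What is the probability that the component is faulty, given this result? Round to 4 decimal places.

Write H for 'the component is faulty'. Prior odds H:¬H = 0.005/0.995 = 0.0050251. For the 'fail' outcome, the likelihood ratio is 0.917/0.126 = 7.2778.
Posterior odds = 0.0050251 × 7.2778 = 0.036572, so P(H|E) = 0.036572/(1+0.036572) = 0.0353.

P(H | E) ≈ 0.0353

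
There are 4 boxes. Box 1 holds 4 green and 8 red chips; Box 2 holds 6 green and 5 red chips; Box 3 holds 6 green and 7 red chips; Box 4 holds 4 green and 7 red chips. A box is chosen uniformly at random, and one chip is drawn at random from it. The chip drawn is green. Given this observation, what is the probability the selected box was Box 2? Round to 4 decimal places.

Posterior probability ≈ 0.3201

Tabulate prior·likelihood by source: [1] prior 0.25, lik 0.3333, product 0.08333; [2] prior 0.25, lik 0.5455, product 0.1364; [3] prior 0.25, lik 0.4615, product 0.1154; [4] prior 0.25, lik 0.3636, product 0.09091.
Normalizing constant = 0.42599; the posterior for Box 2 is its product over the sum, 0.1364/0.42599 = 0.3201.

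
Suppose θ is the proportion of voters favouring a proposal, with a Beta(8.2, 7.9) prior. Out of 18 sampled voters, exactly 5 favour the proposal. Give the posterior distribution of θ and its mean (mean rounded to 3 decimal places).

Posterior: Beta(13.2, 20.9); mean ≈ 0.387

The binomial likelihood is conjugate to the Beta prior: with 5 successes and 13 failures, the posterior is Beta(8.2+5, 7.9+13) = Beta(13.2, 20.9).
Posterior mean = α/(α+β) = 13.2/34.1 = 0.387.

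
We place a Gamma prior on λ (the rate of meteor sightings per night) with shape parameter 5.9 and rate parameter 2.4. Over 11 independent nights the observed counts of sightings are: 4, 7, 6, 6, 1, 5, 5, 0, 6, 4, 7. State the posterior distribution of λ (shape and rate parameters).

The Poisson likelihood adds the total count to the shape and the number of exposure periods to the rate. Here ∑xᵢ = 51 and n = 11, so shape 5.9→56.9 and rate 2.4→13.4.

Posterior: Gamma(shape=56.9, rate=13.4)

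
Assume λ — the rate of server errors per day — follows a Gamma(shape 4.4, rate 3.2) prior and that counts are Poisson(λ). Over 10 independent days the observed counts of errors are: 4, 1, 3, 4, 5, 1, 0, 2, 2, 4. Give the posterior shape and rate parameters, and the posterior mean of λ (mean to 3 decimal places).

Posterior: Gamma(shape=30.4, rate=13.2); mean ≈ 2.303

The Poisson likelihood adds the total count to the shape and the number of exposure periods to the rate. Here ∑xᵢ = 26 and n = 10, so shape 4.4→30.4 and rate 3.2→13.2.
Posterior mean = shape/rate = 30.4/13.2 = 2.303.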